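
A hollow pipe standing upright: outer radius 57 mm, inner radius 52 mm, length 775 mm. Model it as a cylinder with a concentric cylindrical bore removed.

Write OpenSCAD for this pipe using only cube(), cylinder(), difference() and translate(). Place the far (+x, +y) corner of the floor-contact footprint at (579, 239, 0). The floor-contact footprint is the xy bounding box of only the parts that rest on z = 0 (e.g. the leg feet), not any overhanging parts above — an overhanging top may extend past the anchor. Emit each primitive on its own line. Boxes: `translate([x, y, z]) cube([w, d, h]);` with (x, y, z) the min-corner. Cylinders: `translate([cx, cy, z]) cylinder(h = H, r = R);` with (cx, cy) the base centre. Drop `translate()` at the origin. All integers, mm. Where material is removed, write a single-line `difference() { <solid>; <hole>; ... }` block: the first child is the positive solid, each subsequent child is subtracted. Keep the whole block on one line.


difference() { translate([522, 182, 0]) cylinder(h = 775, r = 57); translate([522, 182, 0]) cylinder(h = 775, r = 52); }


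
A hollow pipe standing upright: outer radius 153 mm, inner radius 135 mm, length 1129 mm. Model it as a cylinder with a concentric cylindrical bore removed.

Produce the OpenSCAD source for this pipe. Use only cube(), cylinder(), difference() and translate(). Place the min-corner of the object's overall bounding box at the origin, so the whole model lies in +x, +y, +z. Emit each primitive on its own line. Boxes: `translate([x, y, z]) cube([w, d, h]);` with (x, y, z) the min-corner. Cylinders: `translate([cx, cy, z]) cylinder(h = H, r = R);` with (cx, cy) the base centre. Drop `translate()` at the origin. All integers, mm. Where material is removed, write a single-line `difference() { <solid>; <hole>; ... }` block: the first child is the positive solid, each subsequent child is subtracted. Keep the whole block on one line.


difference() { translate([153, 153, 0]) cylinder(h = 1129, r = 153); translate([153, 153, 0]) cylinder(h = 1129, r = 135); }


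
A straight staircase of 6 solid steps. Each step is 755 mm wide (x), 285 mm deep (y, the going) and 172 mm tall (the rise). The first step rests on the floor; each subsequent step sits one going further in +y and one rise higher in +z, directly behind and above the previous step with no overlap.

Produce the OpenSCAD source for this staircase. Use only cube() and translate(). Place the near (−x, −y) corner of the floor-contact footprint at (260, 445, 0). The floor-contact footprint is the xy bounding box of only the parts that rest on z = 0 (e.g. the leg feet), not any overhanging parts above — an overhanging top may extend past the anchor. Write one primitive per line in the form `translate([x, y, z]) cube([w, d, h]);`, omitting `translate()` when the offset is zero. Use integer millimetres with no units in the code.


translate([260, 445, 0]) cube([755, 285, 172]);
translate([260, 730, 172]) cube([755, 285, 172]);
translate([260, 1015, 344]) cube([755, 285, 172]);
translate([260, 1300, 516]) cube([755, 285, 172]);
translate([260, 1585, 688]) cube([755, 285, 172]);
translate([260, 1870, 860]) cube([755, 285, 172]);


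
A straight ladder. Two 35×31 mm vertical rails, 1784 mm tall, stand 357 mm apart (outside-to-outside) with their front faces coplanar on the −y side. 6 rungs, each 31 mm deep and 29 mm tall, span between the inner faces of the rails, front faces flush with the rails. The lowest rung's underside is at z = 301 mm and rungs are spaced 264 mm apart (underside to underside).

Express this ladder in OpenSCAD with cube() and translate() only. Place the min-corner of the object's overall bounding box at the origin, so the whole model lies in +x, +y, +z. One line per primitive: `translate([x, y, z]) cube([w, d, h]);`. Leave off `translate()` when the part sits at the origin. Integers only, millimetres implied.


cube([35, 31, 1784]);
translate([322, 0, 0]) cube([35, 31, 1784]);
translate([35, 0, 301]) cube([287, 31, 29]);
translate([35, 0, 565]) cube([287, 31, 29]);
translate([35, 0, 829]) cube([287, 31, 29]);
translate([35, 0, 1093]) cube([287, 31, 29]);
translate([35, 0, 1357]) cube([287, 31, 29]);
translate([35, 0, 1621]) cube([287, 31, 29]);


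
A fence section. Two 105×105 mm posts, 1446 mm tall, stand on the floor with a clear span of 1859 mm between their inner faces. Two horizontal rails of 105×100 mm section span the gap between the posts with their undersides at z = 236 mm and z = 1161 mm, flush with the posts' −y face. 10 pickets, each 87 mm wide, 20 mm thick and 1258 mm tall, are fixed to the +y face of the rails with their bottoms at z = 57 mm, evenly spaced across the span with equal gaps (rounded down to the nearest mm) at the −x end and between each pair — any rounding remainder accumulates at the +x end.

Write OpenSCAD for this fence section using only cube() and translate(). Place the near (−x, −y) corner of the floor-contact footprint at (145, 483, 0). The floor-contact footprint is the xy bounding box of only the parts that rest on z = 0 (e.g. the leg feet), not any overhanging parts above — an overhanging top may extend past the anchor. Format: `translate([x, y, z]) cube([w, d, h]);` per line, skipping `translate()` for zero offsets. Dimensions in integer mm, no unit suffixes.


translate([145, 483, 0]) cube([105, 105, 1446]);
translate([2109, 483, 0]) cube([105, 105, 1446]);
translate([250, 483, 236]) cube([1859, 105, 100]);
translate([250, 483, 1161]) cube([1859, 105, 100]);
translate([339, 588, 57]) cube([87, 20, 1258]);
translate([515, 588, 57]) cube([87, 20, 1258]);
translate([691, 588, 57]) cube([87, 20, 1258]);
translate([867, 588, 57]) cube([87, 20, 1258]);
translate([1043, 588, 57]) cube([87, 20, 1258]);
translate([1219, 588, 57]) cube([87, 20, 1258]);
translate([1395, 588, 57]) cube([87, 20, 1258]);
translate([1571, 588, 57]) cube([87, 20, 1258]);
translate([1747, 588, 57]) cube([87, 20, 1258]);
translate([1923, 588, 57]) cube([87, 20, 1258]);


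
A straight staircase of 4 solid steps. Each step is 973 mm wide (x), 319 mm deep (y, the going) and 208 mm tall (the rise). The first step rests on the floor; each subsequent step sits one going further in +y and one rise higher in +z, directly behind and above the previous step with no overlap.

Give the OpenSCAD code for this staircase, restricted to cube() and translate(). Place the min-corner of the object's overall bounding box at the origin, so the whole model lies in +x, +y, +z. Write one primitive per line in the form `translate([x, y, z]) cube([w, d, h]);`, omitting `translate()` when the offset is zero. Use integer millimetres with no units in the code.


cube([973, 319, 208]);
translate([0, 319, 208]) cube([973, 319, 208]);
translate([0, 638, 416]) cube([973, 319, 208]);
translate([0, 957, 624]) cube([973, 319, 208]);


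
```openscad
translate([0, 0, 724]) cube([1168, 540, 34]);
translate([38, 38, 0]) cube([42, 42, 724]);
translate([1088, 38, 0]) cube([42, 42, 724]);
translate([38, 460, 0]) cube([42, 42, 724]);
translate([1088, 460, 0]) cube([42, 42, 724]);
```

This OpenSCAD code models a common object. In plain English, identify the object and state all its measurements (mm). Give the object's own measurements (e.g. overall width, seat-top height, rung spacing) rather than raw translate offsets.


A rectangular dining table. The top is 1168×540×34 mm with its upper surface at z = 758 mm. It stands on four 42×42 mm square legs, each inset 38 mm from the nearest pair of top edges, running from the floor to the underside of the top.


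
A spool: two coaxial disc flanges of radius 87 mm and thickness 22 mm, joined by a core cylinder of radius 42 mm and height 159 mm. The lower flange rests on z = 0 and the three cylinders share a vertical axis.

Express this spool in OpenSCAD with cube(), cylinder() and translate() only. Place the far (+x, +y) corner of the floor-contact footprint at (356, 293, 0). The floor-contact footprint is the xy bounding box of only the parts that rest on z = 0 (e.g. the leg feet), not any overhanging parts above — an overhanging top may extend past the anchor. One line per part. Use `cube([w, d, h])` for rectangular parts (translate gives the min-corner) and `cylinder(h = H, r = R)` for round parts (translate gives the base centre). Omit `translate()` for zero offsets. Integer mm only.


translate([269, 206, 0]) cylinder(h = 22, r = 87);
translate([269, 206, 22]) cylinder(h = 159, r = 42);
translate([269, 206, 181]) cylinder(h = 22, r = 87);


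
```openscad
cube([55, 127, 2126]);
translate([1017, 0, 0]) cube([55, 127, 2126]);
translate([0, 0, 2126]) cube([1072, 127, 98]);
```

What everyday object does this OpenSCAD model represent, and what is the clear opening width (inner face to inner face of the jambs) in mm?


A door frame. The clear opening width is 962 mm.

Two 2126 mm tall posts with a header on top — a door frame. The left jamb is 55 mm wide at x = 0; the right jamb starts at x = 1017. The clear opening is 1017 − 55 = 962 mm.


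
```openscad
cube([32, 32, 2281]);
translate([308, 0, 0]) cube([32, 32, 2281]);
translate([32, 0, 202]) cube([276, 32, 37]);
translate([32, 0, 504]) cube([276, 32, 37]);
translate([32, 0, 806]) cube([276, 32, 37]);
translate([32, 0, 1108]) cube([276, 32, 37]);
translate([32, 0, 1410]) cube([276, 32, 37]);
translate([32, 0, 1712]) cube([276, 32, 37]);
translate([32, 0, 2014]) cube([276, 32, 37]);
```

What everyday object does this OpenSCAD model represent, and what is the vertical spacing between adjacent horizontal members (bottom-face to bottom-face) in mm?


A ladder. The rung spacing is 302 mm.

Two tall 32×32 posts with 7 short bars between them — a ladder. Adjacent rungs sit at z = 202 and z = 504, so the spacing is 504 − 202 = 302 mm.


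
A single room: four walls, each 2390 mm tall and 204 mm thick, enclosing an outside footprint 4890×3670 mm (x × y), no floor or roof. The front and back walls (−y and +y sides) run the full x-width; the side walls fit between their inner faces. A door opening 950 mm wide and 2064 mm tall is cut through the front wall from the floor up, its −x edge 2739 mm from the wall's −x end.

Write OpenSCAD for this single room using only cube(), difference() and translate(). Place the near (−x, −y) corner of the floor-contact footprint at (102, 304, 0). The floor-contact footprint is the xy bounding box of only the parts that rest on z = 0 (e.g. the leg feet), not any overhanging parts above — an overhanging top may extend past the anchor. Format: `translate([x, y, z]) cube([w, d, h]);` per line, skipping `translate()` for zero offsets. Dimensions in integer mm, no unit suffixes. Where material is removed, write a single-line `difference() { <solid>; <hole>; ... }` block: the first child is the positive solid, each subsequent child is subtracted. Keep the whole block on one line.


difference() { translate([102, 304, 0]) cube([4890, 204, 2390]); translate([2841, 304, 0]) cube([950, 204, 2064]); }
translate([102, 3770, 0]) cube([4890, 204, 2390]);
translate([102, 508, 0]) cube([204, 3262, 2390]);
translate([4788, 508, 0]) cube([204, 3262, 2390]);


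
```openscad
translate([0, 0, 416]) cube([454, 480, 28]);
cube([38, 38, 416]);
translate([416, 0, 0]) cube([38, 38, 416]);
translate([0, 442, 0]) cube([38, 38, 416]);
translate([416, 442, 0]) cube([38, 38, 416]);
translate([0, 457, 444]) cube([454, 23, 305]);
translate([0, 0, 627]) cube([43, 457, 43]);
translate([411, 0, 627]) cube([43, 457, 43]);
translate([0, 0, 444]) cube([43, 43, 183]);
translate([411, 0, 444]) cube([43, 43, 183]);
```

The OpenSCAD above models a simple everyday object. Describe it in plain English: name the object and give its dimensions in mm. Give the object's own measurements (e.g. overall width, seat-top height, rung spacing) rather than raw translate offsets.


A chair. The seat is a 454×480×28 mm slab with its top at z = 444 mm, on four 38×38 mm corner legs (flush with the seat edges, standing on z = 0). A flat backrest 23 mm thick, 305 mm tall, spans the full seat width and rises from the seat top along its +y edge, rear face flush with the rear of the seat. Two armrests of 43×43 mm section run along each side from the seat's front edge to the front of the backrest, top faces 226 mm above the seat top and outer faces flush with the seat's x-edges; a 43×43 mm post under the front of each armrest stands on the seat at the front corner.


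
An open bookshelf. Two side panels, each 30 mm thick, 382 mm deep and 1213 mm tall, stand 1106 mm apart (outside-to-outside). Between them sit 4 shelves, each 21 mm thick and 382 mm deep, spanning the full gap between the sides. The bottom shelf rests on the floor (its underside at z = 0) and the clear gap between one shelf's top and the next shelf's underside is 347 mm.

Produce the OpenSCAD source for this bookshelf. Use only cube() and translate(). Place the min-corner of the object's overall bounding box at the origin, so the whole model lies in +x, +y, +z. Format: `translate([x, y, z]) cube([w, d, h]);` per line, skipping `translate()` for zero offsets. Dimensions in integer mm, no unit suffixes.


cube([30, 382, 1213]);
translate([1076, 0, 0]) cube([30, 382, 1213]);
translate([30, 0, 0]) cube([1046, 382, 21]);
translate([30, 0, 368]) cube([1046, 382, 21]);
translate([30, 0, 736]) cube([1046, 382, 21]);
translate([30, 0, 1104]) cube([1046, 382, 21]);


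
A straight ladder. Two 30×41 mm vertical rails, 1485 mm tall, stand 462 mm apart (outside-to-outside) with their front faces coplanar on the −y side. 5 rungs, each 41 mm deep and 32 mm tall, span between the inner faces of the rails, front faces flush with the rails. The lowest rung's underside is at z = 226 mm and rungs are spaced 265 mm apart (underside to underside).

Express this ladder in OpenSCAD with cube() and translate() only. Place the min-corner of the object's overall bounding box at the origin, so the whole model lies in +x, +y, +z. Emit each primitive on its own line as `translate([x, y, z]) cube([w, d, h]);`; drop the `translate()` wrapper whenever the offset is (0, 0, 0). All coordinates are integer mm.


// rung span = 462 - 2*30 = 402
// rung[k] z = 226 + k*265
cube([30, 41, 1485]);
translate([432, 0, 0]) cube([30, 41, 1485]);
translate([30, 0, 226]) cube([402, 41, 32]);
translate([30, 0, 491]) cube([402, 41, 32]);
translate([30, 0, 756]) cube([402, 41, 32]);
translate([30, 0, 1021]) cube([402, 41, 32]);
translate([30, 0, 1286]) cube([402, 41, 32]);


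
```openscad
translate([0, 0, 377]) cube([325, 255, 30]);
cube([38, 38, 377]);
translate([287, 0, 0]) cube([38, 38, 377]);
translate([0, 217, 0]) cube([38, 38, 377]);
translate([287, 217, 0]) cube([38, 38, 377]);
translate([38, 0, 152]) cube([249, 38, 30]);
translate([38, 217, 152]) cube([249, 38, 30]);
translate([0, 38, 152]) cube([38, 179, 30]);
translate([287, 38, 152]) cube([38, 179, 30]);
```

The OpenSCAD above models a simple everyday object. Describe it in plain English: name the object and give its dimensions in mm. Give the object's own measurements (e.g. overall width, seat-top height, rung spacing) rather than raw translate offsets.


A four-legged stool. The seat is a 325×255×30 mm slab whose top surface is at z = 407 mm; four square legs, each 38×38 mm in cross-section, run from the floor (z = 0) to the underside of the seat, each flush with a corner of the seat. Four stretchers, 38 mm wide and 30 mm tall, connect adjacent legs with their undersides at z = 152 mm, each running between the inner faces of the legs it joins and aligned with the legs' outer faces on the other axis.


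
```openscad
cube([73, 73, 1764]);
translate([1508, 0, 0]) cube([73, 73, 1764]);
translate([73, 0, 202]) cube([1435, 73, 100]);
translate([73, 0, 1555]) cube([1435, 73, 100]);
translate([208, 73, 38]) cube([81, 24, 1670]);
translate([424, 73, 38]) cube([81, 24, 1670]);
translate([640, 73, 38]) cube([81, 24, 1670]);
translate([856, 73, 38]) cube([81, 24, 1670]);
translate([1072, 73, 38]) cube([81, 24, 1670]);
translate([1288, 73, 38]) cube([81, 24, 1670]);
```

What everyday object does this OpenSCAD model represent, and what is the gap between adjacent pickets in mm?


A fence section. The picket gap is 135 mm.

Two posts, two rails, 6 pickets — a fence section. Span 1435 mm holds 6 pickets of 81 mm with 7 equal gaps: ⌊(1435 − 6·81) / 7⌋ = 135 mm.


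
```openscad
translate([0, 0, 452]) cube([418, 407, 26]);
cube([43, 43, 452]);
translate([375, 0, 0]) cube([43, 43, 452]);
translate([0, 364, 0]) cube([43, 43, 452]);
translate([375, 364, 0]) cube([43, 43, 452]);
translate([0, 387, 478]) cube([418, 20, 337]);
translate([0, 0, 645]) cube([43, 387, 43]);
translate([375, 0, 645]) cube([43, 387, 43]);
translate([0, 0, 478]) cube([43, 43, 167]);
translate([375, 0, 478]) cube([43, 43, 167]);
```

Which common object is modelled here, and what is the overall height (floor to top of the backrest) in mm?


A chair. The overall height is 815 mm.

A slab on four corner posts with a tall panel at the back — a chair. The seat slab sits at z = 452 with thickness 26, and the 337 mm backrest starts at the seat top, so the overall height is 452 + 26 + 337 = 815 mm.


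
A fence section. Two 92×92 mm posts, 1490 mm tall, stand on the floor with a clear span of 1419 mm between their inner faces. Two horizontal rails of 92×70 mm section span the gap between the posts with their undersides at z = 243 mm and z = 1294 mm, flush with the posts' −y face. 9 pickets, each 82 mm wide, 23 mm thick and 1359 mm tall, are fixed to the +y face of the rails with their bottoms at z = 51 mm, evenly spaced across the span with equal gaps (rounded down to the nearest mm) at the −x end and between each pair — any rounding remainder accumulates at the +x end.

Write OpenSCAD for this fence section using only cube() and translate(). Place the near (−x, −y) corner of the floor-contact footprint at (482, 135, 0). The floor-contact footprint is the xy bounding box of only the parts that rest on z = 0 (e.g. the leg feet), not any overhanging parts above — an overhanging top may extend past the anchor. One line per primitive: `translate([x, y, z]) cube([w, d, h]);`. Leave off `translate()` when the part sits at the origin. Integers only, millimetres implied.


translate([482, 135, 0]) cube([92, 92, 1490]);
translate([1993, 135, 0]) cube([92, 92, 1490]);
translate([574, 135, 243]) cube([1419, 92, 70]);
translate([574, 135, 1294]) cube([1419, 92, 70]);
translate([642, 227, 51]) cube([82, 23, 1359]);
translate([792, 227, 51]) cube([82, 23, 1359]);
translate([942, 227, 51]) cube([82, 23, 1359]);
translate([1092, 227, 51]) cube([82, 23, 1359]);
translate([1242, 227, 51]) cube([82, 23, 1359]);
translate([1392, 227, 51]) cube([82, 23, 1359]);
translate([1542, 227, 51]) cube([82, 23, 1359]);
translate([1692, 227, 51]) cube([82, 23, 1359]);
translate([1842, 227, 51]) cube([82, 23, 1359]);


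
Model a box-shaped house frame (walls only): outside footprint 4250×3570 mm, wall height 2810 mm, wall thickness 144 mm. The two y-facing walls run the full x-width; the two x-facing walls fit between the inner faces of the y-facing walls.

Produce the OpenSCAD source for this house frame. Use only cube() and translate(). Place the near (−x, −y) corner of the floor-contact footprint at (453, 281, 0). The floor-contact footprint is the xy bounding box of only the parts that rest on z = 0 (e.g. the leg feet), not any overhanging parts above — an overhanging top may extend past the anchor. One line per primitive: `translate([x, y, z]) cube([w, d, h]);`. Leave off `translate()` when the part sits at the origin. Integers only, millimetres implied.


translate([453, 281, 0]) cube([4250, 144, 2810]);
translate([453, 3707, 0]) cube([4250, 144, 2810]);
translate([453, 425, 0]) cube([144, 3282, 2810]);
translate([4559, 425, 0]) cube([144, 3282, 2810]);


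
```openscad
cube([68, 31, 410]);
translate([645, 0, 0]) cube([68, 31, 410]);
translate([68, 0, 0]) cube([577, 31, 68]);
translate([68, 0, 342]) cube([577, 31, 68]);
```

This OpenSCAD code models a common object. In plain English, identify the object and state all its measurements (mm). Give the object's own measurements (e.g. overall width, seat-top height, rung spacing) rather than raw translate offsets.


A rectangular picture frame lying in the x–z plane (depth along y). The opening is 577 mm wide (x) by 274 mm tall (z), surrounded by a border 68 mm wide on all four sides. The frame is 31 mm deep and is made of two full-height vertical stiles with two horizontal rails fitted between them.


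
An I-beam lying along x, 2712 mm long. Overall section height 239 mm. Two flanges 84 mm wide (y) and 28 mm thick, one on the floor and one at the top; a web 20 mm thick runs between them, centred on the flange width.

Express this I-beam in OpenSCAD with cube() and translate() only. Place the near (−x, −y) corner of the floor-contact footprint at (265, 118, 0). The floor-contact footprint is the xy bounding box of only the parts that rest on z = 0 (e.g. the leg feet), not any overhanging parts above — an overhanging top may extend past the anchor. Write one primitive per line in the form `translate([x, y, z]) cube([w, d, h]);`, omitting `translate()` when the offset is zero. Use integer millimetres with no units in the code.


translate([265, 118, 0]) cube([2712, 84, 28]);
translate([265, 150, 28]) cube([2712, 20, 183]);
translate([265, 118, 211]) cube([2712, 84, 28]);


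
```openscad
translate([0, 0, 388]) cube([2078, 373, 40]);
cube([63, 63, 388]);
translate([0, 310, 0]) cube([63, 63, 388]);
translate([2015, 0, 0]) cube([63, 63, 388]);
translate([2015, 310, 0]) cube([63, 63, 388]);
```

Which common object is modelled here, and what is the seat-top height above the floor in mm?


A bench. The seat-top height is 428 mm.

A long slab on four corner posts — a bench. The slab sits at z = 388 with thickness 40, so the top is 388 + 40 = 428 mm.


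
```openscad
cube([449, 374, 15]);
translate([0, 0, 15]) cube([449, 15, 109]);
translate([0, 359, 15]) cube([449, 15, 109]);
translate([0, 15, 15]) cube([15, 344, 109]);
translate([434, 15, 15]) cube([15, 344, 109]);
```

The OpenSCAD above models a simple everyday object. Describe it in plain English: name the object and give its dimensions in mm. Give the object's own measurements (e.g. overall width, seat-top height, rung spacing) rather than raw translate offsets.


An open-topped rectangular box: outside dimensions 449×374×124 mm, with a uniform wall and base thickness of 15 mm. The base is a full 449×374 slab on the floor; four walls sit on top of the base. The front and back walls (the −y and +y sides) span the full width; the two side walls fit between them.


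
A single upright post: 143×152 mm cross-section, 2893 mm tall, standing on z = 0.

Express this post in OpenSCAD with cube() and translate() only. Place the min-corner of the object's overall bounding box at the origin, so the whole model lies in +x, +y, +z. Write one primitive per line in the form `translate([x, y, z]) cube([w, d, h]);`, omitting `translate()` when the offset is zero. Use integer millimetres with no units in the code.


cube([143, 152, 2893]);


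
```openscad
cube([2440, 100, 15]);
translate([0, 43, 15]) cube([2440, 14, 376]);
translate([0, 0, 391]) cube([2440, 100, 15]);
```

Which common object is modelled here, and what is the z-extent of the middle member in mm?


An I-beam. The web height is 376 mm.

Two wide flanges with a thin centred web — an I-beam. Overall 406 mm minus two 15 mm flanges gives a web of 406 − 2·15 = 376 mm.


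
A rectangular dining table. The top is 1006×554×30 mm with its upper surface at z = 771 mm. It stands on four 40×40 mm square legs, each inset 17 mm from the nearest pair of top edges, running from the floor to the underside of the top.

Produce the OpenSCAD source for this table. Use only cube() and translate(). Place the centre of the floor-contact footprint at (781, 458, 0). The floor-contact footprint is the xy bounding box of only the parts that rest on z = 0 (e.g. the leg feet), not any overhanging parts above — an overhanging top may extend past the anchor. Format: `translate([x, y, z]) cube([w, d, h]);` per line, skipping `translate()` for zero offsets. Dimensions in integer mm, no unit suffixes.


// leg_h = 771 - 30 = 741
translate([278, 181, 741]) cube([1006, 554, 30]);
translate([295, 198, 0]) cube([40, 40, 741]);
translate([1227, 198, 0]) cube([40, 40, 741]);
translate([295, 678, 0]) cube([40, 40, 741]);
translate([1227, 678, 0]) cube([40, 40, 741]);


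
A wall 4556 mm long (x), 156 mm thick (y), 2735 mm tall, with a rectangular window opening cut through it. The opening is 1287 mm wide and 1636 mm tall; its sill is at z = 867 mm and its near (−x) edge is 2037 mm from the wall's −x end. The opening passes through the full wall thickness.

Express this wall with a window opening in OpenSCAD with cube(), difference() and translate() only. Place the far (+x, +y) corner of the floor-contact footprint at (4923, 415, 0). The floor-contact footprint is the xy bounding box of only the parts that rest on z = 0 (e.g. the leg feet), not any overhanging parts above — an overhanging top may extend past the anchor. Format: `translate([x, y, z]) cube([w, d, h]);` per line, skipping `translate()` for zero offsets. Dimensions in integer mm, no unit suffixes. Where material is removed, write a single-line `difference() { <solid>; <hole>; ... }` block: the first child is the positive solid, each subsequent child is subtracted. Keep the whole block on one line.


difference() { translate([367, 259, 0]) cube([4556, 156, 2735]); translate([2404, 259, 867]) cube([1287, 156, 1636]); }


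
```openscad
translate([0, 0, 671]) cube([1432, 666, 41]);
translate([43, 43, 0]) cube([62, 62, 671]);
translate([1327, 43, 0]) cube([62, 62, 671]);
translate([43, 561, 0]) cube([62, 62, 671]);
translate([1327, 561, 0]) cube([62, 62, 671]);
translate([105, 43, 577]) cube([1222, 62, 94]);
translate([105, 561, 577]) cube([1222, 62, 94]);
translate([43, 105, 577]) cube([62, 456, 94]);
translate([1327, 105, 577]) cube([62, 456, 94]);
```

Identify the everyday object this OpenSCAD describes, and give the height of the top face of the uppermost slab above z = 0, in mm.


A table. The table height is 712 mm.

A 1432×666×41 slab sits at z = 671 on four 62 mm square posts — a table. The top surface is at 671 + 41 = 712 mm.


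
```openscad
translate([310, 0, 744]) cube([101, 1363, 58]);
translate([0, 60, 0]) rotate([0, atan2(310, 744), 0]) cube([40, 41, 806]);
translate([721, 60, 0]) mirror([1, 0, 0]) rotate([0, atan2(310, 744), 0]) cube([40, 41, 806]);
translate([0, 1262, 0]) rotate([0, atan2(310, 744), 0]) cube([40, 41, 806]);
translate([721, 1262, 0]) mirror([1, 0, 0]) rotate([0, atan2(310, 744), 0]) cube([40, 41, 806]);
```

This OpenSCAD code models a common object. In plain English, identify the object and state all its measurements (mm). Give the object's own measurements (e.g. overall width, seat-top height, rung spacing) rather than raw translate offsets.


A sawhorse. A 101×1363×58 mm beam (x, y, z) sits on two A-frame leg pairs. Each pair is two raked legs of 40×41 mm section (41 mm along y) splaying symmetrically in x. Each leg rises 744 mm vertically over 310 mm of horizontal reach and is 806 mm long along its own axis. Every leg's outer bottom edge rests on the floor and its outer top edge meets a bottom edge of the beam — the left legs (tilting toward +x) meet the beam's −x bottom edge, the right legs (their mirror images, tilting toward −x) meet its +x bottom edge — so the leg tops tuck under the beam, the beam's underside is 744 mm above the floor, and the feet are 721 mm apart outside-to-outside with the beam centred between them. The two leg pairs are set in 60 mm from either end of the beam.


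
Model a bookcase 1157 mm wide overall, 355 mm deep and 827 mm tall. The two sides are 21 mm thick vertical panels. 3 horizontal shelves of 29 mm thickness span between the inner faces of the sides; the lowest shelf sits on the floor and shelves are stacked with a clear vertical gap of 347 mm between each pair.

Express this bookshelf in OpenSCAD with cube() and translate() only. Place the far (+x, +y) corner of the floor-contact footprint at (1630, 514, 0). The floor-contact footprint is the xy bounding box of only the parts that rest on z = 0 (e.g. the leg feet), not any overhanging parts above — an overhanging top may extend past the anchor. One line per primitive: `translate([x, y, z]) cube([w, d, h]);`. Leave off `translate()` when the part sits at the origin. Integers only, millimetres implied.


translate([473, 159, 0]) cube([21, 355, 827]);
translate([1609, 159, 0]) cube([21, 355, 827]);
translate([494, 159, 0]) cube([1115, 355, 29]);
translate([494, 159, 376]) cube([1115, 355, 29]);
translate([494, 159, 752]) cube([1115, 355, 29]);


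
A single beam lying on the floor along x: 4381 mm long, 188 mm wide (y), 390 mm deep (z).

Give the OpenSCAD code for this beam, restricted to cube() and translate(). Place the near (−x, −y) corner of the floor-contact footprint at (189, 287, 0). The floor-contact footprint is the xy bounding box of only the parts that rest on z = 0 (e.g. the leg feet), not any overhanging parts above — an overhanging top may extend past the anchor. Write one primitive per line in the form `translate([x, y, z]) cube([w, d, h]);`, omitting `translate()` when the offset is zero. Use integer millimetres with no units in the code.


translate([189, 287, 0]) cube([4381, 188, 390]);


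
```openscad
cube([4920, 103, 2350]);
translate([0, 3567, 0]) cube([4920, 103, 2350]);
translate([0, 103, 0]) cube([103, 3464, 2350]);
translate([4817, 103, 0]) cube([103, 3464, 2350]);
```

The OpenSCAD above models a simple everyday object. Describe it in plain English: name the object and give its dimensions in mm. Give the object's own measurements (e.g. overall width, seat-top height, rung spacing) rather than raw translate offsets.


The wall frame of a small rectangular building: four walls, each 2350 mm tall and 103 mm thick, enclosing a footprint 4920 mm (x) by 3670 mm (y) outside-to-outside, with no floor or roof. The front and back walls (the −y and +y sides) span the full width; the two side walls fit between them.


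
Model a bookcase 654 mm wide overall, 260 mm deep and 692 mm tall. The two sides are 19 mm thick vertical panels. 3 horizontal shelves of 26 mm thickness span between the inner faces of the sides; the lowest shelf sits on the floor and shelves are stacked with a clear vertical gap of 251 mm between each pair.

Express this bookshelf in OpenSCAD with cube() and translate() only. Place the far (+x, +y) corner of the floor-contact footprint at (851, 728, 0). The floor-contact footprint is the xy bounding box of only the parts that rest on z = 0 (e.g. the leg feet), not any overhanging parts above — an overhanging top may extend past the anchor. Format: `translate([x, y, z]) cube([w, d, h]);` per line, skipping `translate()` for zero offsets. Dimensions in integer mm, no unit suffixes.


translate([197, 468, 0]) cube([19, 260, 692]);
translate([832, 468, 0]) cube([19, 260, 692]);
translate([216, 468, 0]) cube([616, 260, 26]);
translate([216, 468, 277]) cube([616, 260, 26]);
translate([216, 468, 554]) cube([616, 260, 26]);


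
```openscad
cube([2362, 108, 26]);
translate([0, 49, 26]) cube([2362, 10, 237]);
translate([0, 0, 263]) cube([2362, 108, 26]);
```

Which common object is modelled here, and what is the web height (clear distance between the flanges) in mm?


An I-beam. The web height is 237 mm.

Two wide flanges with a thin centred web — an I-beam. Overall 289 mm minus two 26 mm flanges gives a web of 289 − 2·26 = 237 mm.


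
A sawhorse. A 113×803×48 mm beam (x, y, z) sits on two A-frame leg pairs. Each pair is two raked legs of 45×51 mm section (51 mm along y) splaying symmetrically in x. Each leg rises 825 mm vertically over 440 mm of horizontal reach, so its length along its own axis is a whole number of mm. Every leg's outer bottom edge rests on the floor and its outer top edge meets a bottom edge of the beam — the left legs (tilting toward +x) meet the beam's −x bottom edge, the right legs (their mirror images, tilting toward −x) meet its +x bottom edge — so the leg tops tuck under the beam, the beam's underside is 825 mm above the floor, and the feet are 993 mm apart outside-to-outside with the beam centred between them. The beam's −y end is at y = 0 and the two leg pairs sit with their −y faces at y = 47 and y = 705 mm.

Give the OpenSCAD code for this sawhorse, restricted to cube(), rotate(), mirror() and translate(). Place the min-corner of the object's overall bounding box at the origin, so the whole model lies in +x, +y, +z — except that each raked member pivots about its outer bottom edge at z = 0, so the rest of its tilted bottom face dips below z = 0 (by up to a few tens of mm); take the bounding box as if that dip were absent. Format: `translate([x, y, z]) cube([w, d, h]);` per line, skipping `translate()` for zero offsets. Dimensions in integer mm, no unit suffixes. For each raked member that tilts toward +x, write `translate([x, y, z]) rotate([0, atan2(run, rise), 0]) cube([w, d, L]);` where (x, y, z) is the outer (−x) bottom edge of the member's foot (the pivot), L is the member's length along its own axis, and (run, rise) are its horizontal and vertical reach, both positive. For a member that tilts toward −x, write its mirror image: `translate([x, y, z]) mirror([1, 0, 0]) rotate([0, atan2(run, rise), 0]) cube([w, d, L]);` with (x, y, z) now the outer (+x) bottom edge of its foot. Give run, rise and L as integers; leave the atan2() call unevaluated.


translate([440, 0, 825]) cube([113, 803, 48]);
translate([0, 47, 0]) rotate([0, atan2(440, 825), 0]) cube([45, 51, 935]);
translate([993, 47, 0]) mirror([1, 0, 0]) rotate([0, atan2(440, 825), 0]) cube([45, 51, 935]);
translate([0, 705, 0]) rotate([0, atan2(440, 825), 0]) cube([45, 51, 935]);
translate([993, 705, 0]) mirror([1, 0, 0]) rotate([0, atan2(440, 825), 0]) cube([45, 51, 935]);


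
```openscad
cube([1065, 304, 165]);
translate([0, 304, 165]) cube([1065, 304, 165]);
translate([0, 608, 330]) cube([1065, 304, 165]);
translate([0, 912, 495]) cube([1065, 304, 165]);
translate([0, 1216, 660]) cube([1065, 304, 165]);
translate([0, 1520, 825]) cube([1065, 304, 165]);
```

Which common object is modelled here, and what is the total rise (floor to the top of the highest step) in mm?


A staircase. The total rise is 990 mm.

6 identical blocks, each offset up and back from the previous — a staircase. Each step is 165 mm tall and there are 6 of them, so the total rise is 6 × 165 = 990 mm.


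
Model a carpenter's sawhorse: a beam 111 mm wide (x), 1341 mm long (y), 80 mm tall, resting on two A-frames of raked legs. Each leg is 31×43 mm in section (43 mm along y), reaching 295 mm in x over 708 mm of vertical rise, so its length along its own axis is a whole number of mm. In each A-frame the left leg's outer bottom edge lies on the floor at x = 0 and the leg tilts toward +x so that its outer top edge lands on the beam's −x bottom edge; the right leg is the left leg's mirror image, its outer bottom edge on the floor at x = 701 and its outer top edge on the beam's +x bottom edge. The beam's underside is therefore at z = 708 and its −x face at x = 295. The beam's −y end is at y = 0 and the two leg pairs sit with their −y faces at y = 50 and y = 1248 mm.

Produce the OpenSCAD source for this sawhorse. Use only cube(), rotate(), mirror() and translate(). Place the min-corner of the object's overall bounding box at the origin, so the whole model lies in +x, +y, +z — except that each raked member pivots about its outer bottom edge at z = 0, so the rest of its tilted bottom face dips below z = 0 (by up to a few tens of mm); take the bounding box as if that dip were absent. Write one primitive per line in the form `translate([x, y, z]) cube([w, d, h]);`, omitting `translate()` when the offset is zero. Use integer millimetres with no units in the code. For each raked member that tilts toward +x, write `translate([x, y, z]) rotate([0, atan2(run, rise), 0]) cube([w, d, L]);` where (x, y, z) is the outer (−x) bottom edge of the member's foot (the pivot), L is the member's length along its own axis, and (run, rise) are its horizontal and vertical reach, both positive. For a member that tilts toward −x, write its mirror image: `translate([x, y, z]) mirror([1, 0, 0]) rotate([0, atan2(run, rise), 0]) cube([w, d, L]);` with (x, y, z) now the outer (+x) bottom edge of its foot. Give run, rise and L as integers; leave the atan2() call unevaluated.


// leg length = √(295² + 708²) = 767
// right-leg outer foot x = 2·295 + 111 = 701
// beam min-corner = (295, 0, 708)
translate([295, 0, 708]) cube([111, 1341, 80]);
translate([0, 50, 0]) rotate([0, atan2(295, 708), 0]) cube([31, 43, 767]);
translate([701, 50, 0]) mirror([1, 0, 0]) rotate([0, atan2(295, 708), 0]) cube([31, 43, 767]);
translate([0, 1248, 0]) rotate([0, atan2(295, 708), 0]) cube([31, 43, 767]);
translate([701, 1248, 0]) mirror([1, 0, 0]) rotate([0, atan2(295, 708), 0]) cube([31, 43, 767]);


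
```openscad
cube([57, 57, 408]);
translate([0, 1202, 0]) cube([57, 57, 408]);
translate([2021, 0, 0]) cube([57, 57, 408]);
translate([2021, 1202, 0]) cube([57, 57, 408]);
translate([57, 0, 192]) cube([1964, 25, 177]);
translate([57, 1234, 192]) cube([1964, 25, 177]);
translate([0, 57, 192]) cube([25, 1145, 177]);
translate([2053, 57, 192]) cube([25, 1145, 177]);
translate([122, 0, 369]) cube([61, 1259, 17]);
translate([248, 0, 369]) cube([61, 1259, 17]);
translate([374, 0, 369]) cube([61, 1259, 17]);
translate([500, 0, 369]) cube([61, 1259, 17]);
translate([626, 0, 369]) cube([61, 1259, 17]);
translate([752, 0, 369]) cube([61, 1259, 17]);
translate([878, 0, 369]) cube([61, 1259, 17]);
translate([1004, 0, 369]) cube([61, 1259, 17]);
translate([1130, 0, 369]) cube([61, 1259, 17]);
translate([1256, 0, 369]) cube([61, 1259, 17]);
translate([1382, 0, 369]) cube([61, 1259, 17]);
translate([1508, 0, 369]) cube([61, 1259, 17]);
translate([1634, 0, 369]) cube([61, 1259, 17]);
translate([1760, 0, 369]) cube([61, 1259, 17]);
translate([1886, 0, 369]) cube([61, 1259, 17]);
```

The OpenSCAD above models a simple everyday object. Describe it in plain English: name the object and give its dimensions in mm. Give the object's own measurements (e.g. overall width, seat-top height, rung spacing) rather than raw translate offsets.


A bed frame 2078 mm long (x) by 1259 mm wide (y). Four 57×57 mm corner posts, 408 mm tall, at the corners of the footprint. Four rails of 25 mm thickness and 177 mm height run between adjacent posts with their undersides at z = 192 mm, their outer faces flush with the outside of the frame (the two x-running rails run between the posts' inner faces; the two y-running rails run between the posts' inner faces). 15 slats, each 61 mm wide (x) and 17 mm thick, lie across the top of the two x-running rails, running the full 1259 mm width of the frame in y; along x they sit between the end posts with a 65 mm gap after the −x posts and between neighbouring slats, leaving 74 mm before the +x posts.


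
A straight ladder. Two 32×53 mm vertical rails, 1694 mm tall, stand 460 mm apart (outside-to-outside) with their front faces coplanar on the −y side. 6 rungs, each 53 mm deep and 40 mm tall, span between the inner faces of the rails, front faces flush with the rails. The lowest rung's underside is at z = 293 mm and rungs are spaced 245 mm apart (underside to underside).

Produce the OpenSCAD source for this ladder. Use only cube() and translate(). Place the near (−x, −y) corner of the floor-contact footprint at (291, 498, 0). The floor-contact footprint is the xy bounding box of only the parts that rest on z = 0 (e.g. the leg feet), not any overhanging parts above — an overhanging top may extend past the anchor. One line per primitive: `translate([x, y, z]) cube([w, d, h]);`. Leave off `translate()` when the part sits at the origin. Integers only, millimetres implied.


translate([291, 498, 0]) cube([32, 53, 1694]);
translate([719, 498, 0]) cube([32, 53, 1694]);
translate([323, 498, 293]) cube([396, 53, 40]);
translate([323, 498, 538]) cube([396, 53, 40]);
translate([323, 498, 783]) cube([396, 53, 40]);
translate([323, 498, 1028]) cube([396, 53, 40]);
translate([323, 498, 1273]) cube([396, 53, 40]);
translate([323, 498, 1518]) cube([396, 53, 40]);
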